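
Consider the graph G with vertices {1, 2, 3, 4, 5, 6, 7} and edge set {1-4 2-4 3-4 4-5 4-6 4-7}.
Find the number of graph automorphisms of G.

720

Vertex 4 has degree 6 and every other vertex has degree 1, so G is the star K_{1,6} with centre 4. Any automorphism fixes the centre and permutes the 6 leaves freely, so Aut(G) ≅ S_6 of order 6! = 720.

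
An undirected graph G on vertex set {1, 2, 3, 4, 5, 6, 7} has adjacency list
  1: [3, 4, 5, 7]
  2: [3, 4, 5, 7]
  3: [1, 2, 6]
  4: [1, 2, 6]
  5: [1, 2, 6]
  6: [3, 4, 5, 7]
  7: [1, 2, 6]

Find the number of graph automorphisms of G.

The vertices split by degree into {1, 2, 6} (degree 4) and {3, 4, 5, 7} (degree 3); every edge runs between the two parts, so G is the complete bipartite graph K_{3,4}. The parts have unequal sizes, so no automorphism swaps them; each part is permuted independently, giving S_3 × S_4 of order 3!·4! = 144.

144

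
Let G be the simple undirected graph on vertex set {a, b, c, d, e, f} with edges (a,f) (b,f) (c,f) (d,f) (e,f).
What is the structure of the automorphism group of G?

Vertex f has degree 5 and every other vertex has degree 1, so G is the star K_{1,5} with centre f. Any automorphism fixes the centre and permutes the 5 leaves freely, so Aut(G) ≅ S_5 of order 5! = 120.

S_5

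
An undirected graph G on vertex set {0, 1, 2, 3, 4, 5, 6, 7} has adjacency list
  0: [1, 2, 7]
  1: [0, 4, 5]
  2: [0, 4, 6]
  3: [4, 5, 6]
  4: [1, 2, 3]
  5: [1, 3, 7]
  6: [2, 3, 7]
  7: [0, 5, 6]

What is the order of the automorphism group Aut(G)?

48

G is 3-regular and bipartite on 2^3 = 8 vertices with girth 4; it is the hypercube graph Q_3. Aut(Q_3) consists of the signed permutations of the 3 coordinate axes: 3! permutations times 2^3 sign flips, so |Aut| = 2^3·3! = 48.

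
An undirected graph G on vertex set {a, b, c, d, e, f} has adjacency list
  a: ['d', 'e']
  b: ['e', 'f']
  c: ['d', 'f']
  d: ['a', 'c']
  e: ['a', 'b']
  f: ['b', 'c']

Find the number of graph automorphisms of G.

Every vertex has degree 2 and the graph is connected, so G is the 6-cycle C_6. C_6 has 6 rotations and 6 reflections, so Aut(C_6) ≅ D_6 of order 12.

12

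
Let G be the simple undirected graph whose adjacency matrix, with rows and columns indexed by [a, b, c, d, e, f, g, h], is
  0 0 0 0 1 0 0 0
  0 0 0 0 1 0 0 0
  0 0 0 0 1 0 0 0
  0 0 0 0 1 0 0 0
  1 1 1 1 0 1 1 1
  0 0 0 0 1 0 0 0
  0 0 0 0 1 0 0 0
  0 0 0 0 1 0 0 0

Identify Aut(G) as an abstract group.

Vertex e has degree 7 and every other vertex has degree 1, so G is the star K_{1,7} with centre e. Any automorphism fixes the centre and permutes the 7 leaves freely, so Aut(G) ≅ S_7 of order 7! = 5040.

the symmetric group on 7 letters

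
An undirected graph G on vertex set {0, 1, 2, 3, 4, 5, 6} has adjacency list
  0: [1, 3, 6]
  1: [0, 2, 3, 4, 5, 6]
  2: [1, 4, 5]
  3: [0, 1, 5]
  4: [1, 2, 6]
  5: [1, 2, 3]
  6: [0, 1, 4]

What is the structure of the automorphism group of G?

Vertex 1 is the unique vertex of degree 6; the remaining 6 vertices each have degree 3 and induce a cycle, so G is the wheel on 7 vertices with hub 1. With the hub fixed, the remaining symmetry is that of the rim cycle C_6, giving the dihedral group D_6.

D_6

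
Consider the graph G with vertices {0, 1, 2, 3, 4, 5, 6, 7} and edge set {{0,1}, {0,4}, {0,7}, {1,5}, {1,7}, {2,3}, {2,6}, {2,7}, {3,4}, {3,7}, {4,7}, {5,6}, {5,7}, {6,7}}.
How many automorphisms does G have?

Vertex 7 is the unique vertex of degree 7; the remaining 7 vertices each have degree 3 and induce a cycle, so G is the wheel on 8 vertices with hub 7. Every automorphism fixes the hub and acts on the rim 7-cycle, so Aut(G) ≅ Aut(C_7) = D_7 of order 14.

14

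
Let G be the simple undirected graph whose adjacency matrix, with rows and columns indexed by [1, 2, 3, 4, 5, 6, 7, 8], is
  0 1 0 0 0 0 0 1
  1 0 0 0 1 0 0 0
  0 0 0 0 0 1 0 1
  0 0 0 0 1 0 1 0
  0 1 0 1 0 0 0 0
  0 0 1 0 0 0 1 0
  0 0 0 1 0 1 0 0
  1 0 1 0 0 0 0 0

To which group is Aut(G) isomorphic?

the dihedral group of order 16

Every vertex has degree 2 and the graph is connected, so G is the 8-cycle C_8. The automorphisms of the 8-cycle are exactly the symmetries of a regular 8-gon: the dihedral group D_8, |D_8| = 16.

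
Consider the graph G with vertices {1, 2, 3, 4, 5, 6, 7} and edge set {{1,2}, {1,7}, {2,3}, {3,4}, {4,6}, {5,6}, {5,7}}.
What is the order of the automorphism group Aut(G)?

G is 2-regular and connected on 7 vertices, i.e. the cycle C_7. C_7 has 7 rotations and 7 reflections, so Aut(C_7) ≅ D_7 of order 14.

14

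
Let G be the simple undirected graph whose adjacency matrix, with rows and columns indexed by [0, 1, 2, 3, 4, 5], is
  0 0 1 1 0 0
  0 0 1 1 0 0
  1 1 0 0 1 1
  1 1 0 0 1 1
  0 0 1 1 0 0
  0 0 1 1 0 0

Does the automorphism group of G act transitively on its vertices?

Automorphisms preserve degree, but G has vertices of degree 2 and vertices of degree 4; no automorphism maps one to the other, so G is not vertex-transitive.

No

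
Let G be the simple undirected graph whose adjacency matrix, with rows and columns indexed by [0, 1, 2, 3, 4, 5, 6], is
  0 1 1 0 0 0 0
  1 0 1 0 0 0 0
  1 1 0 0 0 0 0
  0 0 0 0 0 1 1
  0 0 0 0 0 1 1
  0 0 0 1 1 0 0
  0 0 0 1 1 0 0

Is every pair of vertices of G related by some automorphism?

G has two connected components, {3, 4, 5, 6} and {0, 1, 2}; each is 2-regular, so G = C_4 ⊔ C_3. The orbit of 0 under Aut(G) is {0, 1, 2}, which does not contain 3, so G is not vertex-transitive.

No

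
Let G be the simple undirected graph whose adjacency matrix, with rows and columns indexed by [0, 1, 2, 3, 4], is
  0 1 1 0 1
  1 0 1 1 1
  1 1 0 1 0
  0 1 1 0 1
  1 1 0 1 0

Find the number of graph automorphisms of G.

8

Vertex 1 is the unique vertex of degree 4; the remaining 4 vertices each have degree 3 and induce a cycle, so G is the wheel on 5 vertices with hub 1. Every automorphism fixes the hub and acts on the rim 4-cycle, so Aut(G) ≅ Aut(C_4) = D_4 of order 8.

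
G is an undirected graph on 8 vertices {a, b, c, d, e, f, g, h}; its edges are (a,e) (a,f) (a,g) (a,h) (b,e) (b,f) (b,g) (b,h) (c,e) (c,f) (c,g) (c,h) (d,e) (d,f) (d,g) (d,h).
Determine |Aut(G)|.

G is 4-regular and bipartite with parts {a, b, c, d} and {e, f, g, h} (each part is independent and every cross-pair is an edge), so G = K_{4,4}. Each part can be permuted independently (S_4 × S_4) and the two equal-size parts can also be swapped, giving (S_4 × S_4) ⋊ Z_2 of order 2·(4!)² = 1152.

1152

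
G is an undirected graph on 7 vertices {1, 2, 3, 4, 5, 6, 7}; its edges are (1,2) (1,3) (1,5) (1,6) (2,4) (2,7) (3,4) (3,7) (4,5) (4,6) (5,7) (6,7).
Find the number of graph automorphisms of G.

144

The vertices split by degree into {1, 4, 7} (degree 4) and {2, 3, 5, 6} (degree 3); every edge runs between the two parts, so G is the complete bipartite graph K_{3,4}. The parts have unequal sizes, so no automorphism swaps them; each part is permuted independently, giving S_4 × S_3 of order 4!·3! = 144.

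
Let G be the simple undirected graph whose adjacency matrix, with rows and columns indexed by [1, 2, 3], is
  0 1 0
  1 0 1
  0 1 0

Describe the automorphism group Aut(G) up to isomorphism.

C_2

The degree sequence is [1, 2, 1]; the two degree-1 vertices 1 and 3 are the ends of a path, so G = P_3. A path has exactly one nontrivial symmetry — reversal — giving Aut(G) of order 2.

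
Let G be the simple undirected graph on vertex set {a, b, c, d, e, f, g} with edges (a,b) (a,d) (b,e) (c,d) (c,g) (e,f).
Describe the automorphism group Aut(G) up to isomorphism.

The degree sequence is [2, 2, 2, 2, 2, 1, 1]; the two degree-1 vertices f and g are the ends of a path, so G = P_7. The only nontrivial automorphism of a path is the end-to-end reflection, so Aut(G) ≅ Z_2.

C_2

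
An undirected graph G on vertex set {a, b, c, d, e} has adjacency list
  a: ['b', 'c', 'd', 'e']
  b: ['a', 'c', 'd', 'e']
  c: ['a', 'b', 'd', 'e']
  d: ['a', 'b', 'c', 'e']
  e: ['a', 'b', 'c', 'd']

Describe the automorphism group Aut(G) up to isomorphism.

All 5 vertices are pairwise adjacent: G = K_5. Every bijection on the vertex set is an automorphism of K_5; hence Aut(K_5) ≅ S_5, order 120.

S_5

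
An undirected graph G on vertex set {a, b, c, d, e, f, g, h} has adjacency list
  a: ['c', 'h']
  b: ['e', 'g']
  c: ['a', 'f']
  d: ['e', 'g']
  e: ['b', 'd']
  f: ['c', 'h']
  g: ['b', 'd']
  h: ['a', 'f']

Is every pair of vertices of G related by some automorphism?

Yes

G has two connected components, {b, d, e, g} and {a, c, f, h}; each is 2-regular, so G = C_4 ⊔ C_4. Aut of a disjoint union of two copies of C_4 is the wreath product D_4 ≀ Z_2, of order 2·8² = 128. Under this action every vertex can be carried to every other, so G is vertex-transitive.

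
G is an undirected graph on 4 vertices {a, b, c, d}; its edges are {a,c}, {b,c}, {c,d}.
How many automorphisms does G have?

6

Vertex c has degree 3 and every other vertex has degree 1, so G is the star K_{1,3} with centre c. The 3 leaves are pairwise interchangeable while the centre is fixed, giving Aut(G) = S_3.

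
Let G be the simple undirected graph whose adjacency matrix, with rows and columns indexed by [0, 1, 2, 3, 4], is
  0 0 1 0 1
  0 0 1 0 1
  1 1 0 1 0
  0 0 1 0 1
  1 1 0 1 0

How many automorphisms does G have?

The vertices split by degree into {2, 4} (degree 3) and {0, 1, 3} (degree 2); every edge runs between the two parts, so G is the complete bipartite graph K_{2,3}. The parts have unequal sizes, so no automorphism swaps them; each part is permuted independently, giving S_3 × S_2 of order 3!·2! = 12.

12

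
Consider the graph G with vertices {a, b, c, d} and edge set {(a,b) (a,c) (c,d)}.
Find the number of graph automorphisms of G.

The degree sequence is [2, 1, 2, 1]; the two degree-1 vertices b and d are the ends of a path, so G = P_4. The only nontrivial automorphism of a path is the end-to-end reflection, so Aut(G) ≅ Z_2.

2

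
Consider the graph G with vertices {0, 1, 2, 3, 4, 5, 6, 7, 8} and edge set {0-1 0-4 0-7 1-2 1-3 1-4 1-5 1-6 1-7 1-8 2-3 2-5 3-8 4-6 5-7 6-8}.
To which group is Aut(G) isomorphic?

Vertex 1 is the unique vertex of degree 8; the remaining 8 vertices each have degree 3 and induce a cycle, so G is the wheel on 9 vertices with hub 1. With the hub fixed, the remaining symmetry is that of the rim cycle C_8, giving the dihedral group D_8.

D_8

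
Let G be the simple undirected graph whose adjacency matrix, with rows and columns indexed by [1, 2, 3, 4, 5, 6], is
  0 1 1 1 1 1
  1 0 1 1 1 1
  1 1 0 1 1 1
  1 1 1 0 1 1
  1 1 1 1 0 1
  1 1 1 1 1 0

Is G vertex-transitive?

Yes

All 6 vertices are pairwise adjacent: G = K_6. Every bijection on the vertex set is an automorphism of K_6; hence Aut(K_6) ≅ S_6, order 720. Under this action every vertex can be carried to every other, so G is vertex-transitive.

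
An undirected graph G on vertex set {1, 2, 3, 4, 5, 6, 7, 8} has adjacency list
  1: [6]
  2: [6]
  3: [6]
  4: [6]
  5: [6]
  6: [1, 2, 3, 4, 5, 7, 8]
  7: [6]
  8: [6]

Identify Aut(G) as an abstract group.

the symmetric group on 7 letters

Vertex 6 has degree 7 and every other vertex has degree 1, so G is the star K_{1,7} with centre 6. The 7 leaves are pairwise interchangeable while the centre is fixed, giving Aut(G) = S_7.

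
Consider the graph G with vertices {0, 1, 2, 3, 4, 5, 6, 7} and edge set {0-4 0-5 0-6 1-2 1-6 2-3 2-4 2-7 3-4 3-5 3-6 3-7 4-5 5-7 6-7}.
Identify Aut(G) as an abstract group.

the trivial group

The degree sequence is [3, 2, 4, 5, 4, 4, 4, 4]. Checking the degree-preserving permutations of the vertex set shows that none except the identity preserves every edge, so Aut(G) is trivial.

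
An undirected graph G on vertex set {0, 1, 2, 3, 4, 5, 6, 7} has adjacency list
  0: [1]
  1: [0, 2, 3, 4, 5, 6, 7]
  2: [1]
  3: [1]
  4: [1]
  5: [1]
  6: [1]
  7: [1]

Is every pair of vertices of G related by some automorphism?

No

Vertex 1 is the only vertex of degree 7, so every automorphism fixes it; G is not vertex-transitive.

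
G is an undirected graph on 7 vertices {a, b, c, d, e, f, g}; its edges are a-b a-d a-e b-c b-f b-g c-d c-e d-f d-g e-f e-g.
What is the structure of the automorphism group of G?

S_3 × S_4

The vertices split by degree into {b, d, e} (degree 4) and {a, c, f, g} (degree 3); every edge runs between the two parts, so G is the complete bipartite graph K_{3,4}. Automorphisms preserve the bipartition setwise (since the parts differ in size) and act as S_3 × S_4 within it; |Aut| = 144.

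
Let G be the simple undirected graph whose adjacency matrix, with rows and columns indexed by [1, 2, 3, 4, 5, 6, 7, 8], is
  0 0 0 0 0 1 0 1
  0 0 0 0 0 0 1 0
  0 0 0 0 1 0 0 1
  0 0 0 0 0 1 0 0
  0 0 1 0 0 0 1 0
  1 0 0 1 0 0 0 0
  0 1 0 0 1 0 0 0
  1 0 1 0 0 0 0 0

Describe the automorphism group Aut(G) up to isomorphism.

The degree sequence is [2, 1, 2, 1, 2, 2, 2, 2]; the two degree-1 vertices 2 and 4 are the ends of a path, so G = P_8. A path has exactly one nontrivial symmetry — reversal — giving Aut(G) of order 2.

Z_2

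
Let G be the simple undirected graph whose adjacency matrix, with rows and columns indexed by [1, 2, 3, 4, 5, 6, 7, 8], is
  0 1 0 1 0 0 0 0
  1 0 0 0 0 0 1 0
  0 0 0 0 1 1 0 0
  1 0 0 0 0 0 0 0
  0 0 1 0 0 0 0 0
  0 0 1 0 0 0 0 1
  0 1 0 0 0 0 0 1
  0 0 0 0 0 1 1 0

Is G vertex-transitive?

No

Automorphisms preserve degree, but G has vertices of degree 1 and vertices of degree 2; no automorphism maps one to the other, so G is not vertex-transitive.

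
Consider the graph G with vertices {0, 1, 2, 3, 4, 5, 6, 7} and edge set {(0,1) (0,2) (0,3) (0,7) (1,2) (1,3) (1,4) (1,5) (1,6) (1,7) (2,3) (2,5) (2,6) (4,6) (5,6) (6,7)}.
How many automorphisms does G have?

The degree sequence is [4, 7, 5, 3, 2, 3, 5, 3]. Checking the degree-preserving permutations of the vertex set shows that none except the identity preserves every edge, so Aut(G) is trivial.

1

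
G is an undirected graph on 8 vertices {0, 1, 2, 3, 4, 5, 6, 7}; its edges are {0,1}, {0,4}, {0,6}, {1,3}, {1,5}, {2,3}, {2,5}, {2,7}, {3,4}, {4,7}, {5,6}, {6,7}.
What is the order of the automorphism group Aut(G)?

48

G is 3-regular and bipartite on 2^3 = 8 vertices with girth 4; it is the hypercube graph Q_3. The symmetry group of the 3-cube is the hyperoctahedral group B_3 = Z_2 ≀ S_3, of order 2^3·3! = 48.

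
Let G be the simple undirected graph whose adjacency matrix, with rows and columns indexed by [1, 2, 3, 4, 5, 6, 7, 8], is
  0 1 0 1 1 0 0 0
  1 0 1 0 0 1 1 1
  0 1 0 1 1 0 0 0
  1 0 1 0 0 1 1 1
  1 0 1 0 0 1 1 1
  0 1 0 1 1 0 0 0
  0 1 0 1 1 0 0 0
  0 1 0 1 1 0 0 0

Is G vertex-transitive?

No

Automorphisms preserve degree, but G has vertices of degree 3 and vertices of degree 5; no automorphism maps one to the other, so G is not vertex-transitive.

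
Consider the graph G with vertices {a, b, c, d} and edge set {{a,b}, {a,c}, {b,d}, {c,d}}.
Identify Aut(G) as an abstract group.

the dihedral group of order 8

Every vertex has degree 2 and the graph is connected, so G is the 4-cycle C_4. The automorphisms of the 4-cycle are exactly the symmetries of a regular 4-gon: the dihedral group D_4, |D_4| = 8.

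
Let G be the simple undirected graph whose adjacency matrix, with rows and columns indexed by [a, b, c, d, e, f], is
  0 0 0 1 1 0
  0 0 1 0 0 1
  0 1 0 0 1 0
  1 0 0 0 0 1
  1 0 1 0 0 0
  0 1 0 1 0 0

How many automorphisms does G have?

G is 2-regular and connected on 6 vertices, i.e. the cycle C_6. C_6 has 6 rotations and 6 reflections, so Aut(C_6) ≅ D_6 of order 12.

12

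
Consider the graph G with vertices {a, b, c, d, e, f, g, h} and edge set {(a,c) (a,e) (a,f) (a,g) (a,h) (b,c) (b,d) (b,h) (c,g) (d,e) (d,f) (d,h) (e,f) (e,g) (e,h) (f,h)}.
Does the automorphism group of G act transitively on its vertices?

Automorphisms preserve degree, but G has vertices of degree 3 and vertices of degree 5; no automorphism maps one to the other, so G is not vertex-transitive.

No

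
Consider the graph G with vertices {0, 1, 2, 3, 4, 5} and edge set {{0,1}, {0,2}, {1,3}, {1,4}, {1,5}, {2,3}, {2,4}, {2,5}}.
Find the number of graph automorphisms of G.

48

The vertices split by degree into {1, 2} (degree 4) and {0, 3, 4, 5} (degree 2); every edge runs between the two parts, so G is the complete bipartite graph K_{2,4}. Automorphisms preserve the bipartition setwise (since the parts differ in size) and act as S_4 × S_2 within it; |Aut| = 48.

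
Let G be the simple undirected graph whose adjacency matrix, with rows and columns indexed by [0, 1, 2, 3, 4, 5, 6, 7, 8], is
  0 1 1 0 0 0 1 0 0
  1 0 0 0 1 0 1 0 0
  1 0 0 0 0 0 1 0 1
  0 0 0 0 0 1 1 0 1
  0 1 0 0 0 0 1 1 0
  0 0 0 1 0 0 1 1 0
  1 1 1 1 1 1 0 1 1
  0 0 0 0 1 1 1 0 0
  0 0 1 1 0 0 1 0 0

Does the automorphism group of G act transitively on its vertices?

No

Vertex 6 is the only vertex of degree 8, so every automorphism fixes it; G is not vertex-transitive.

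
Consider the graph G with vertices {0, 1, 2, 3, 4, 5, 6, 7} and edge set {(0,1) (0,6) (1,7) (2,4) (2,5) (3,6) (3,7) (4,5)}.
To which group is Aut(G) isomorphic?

G has two connected components, {0, 1, 3, 6, 7} and {2, 4, 5}; each is 2-regular, so G = C_5 ⊔ C_3. The components are non-isomorphic (different sizes), so Aut(G) = Aut(C_3) × Aut(C_5) = D_3 × D_5 of order 6·10 = 60.

D_3 × D_5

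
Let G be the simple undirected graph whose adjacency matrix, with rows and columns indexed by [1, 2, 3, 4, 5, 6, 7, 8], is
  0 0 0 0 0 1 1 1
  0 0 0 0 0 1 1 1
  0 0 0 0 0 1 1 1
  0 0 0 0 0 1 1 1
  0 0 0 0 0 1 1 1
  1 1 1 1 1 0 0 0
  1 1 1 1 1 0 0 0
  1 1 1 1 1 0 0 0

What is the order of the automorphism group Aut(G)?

720

The vertices split by degree into {6, 7, 8} (degree 5) and {1, 2, 3, 4, 5} (degree 3); every edge runs between the two parts, so G is the complete bipartite graph K_{3,5}. The parts have unequal sizes, so no automorphism swaps them; each part is permuted independently, giving S_5 × S_3 of order 5!·3! = 720.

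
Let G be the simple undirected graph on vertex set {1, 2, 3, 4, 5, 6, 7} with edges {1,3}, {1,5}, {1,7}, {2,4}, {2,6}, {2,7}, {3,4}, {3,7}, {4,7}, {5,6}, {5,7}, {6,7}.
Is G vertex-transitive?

No

Vertex 7 is the only vertex of degree 6, so every automorphism fixes it; G is not vertex-transitive.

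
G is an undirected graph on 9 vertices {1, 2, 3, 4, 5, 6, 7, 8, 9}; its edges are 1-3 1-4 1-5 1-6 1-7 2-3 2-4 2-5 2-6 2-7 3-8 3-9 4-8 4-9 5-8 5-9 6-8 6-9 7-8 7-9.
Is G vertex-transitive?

No

Automorphisms preserve degree, but G has vertices of degree 4 and vertices of degree 5; no automorphism maps one to the other, so G is not vertex-transitive.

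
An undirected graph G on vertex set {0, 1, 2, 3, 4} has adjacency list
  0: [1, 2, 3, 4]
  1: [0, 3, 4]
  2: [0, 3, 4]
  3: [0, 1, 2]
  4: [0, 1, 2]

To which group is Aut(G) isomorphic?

Vertex 0 is the unique vertex of degree 4; the remaining 4 vertices each have degree 3 and induce a cycle, so G is the wheel on 5 vertices with hub 0. Every automorphism fixes the hub and acts on the rim 4-cycle, so Aut(G) ≅ Aut(C_4) = D_4 of order 8.

the dihedral group of order 8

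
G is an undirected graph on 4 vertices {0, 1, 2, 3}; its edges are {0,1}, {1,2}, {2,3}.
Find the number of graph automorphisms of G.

The degree sequence is [1, 2, 2, 1]; the two degree-1 vertices 0 and 3 are the ends of a path, so G = P_4. The only nontrivial automorphism of a path is the end-to-end reflection, so Aut(G) ≅ Z_2.

2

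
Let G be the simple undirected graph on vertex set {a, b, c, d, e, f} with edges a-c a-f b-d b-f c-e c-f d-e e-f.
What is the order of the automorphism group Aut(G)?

1

The degree sequence is [2, 2, 3, 2, 3, 4]. Checking the degree-preserving permutations of the vertex set shows that none except the identity preserves every edge, so Aut(G) is trivial.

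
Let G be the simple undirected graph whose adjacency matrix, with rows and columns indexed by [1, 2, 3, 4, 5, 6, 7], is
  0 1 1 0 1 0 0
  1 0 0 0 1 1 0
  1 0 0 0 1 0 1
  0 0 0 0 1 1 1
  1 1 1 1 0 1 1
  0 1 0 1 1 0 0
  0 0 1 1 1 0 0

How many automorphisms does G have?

12

Vertex 5 is the unique vertex of degree 6; the remaining 6 vertices each have degree 3 and induce a cycle, so G is the wheel on 7 vertices with hub 5. Every automorphism fixes the hub and acts on the rim 6-cycle, so Aut(G) ≅ Aut(C_6) = D_6 of order 12.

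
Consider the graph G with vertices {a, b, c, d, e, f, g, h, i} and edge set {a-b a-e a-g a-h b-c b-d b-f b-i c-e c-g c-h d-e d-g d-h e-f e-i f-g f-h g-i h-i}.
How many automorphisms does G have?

2880

The vertices split by degree into {b, e, g, h} (degree 5) and {a, c, d, f, i} (degree 4); every edge runs between the two parts, so G is the complete bipartite graph K_{4,5}. Automorphisms preserve the bipartition setwise (since the parts differ in size) and act as S_4 × S_5 within it; |Aut| = 2880.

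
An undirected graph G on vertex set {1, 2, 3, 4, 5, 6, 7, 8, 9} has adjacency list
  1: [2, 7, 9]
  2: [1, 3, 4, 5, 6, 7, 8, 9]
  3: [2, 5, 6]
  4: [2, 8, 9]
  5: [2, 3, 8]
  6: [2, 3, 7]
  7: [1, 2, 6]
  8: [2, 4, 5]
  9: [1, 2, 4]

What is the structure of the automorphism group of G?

Vertex 2 is the unique vertex of degree 8; the remaining 8 vertices each have degree 3 and induce a cycle, so G is the wheel on 9 vertices with hub 2. Every automorphism fixes the hub and acts on the rim 8-cycle, so Aut(G) ≅ Aut(C_8) = D_8 of order 16.

the dihedral group of order 16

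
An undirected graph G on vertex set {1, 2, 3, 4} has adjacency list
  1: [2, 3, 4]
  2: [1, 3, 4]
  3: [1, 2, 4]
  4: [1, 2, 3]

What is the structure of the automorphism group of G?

Every vertex has degree 3, so G is the complete graph K_4. Every bijection on the vertex set is an automorphism of K_4; hence Aut(K_4) ≅ S_4, order 24.

S_4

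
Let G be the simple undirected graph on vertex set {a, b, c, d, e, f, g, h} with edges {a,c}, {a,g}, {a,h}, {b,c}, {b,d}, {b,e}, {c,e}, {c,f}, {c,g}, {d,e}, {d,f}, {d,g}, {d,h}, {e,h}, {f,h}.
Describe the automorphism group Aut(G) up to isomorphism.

1

The degree sequence is [3, 3, 5, 5, 4, 3, 3, 4]. Checking the degree-preserving permutations of the vertex set shows that none except the identity preserves every edge, so Aut(G) is trivial.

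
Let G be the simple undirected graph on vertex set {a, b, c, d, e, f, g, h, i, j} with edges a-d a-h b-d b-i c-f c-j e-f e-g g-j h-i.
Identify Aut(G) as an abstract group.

G has two connected components, {a, b, d, h, i} and {c, e, f, g, j}; each is 2-regular, so G = C_5 ⊔ C_5. Aut of a disjoint union of two copies of C_5 is the wreath product D_5 ≀ Z_2, of order 2·10² = 200.

(D_5 × D_5) ⋊ Z_2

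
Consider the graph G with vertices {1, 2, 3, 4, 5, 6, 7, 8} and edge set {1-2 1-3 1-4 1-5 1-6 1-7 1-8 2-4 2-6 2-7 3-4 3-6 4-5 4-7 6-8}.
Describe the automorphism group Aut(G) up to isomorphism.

The degree sequence is [7, 4, 3, 5, 2, 4, 3, 2]. Checking the degree-preserving permutations of the vertex set shows that none except the identity preserves every edge, so Aut(G) is trivial.

{e}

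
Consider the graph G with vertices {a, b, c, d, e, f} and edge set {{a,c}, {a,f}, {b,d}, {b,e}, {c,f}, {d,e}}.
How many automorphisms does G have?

72

G has two connected components, {b, d, e} and {a, c, f}; each is 2-regular, so G = C_3 ⊔ C_3. With two isomorphic components, Aut(G) = Aut(C_3) ≀ S_2 = (D_3 × D_3) ⋊ Z_2: permute each cycle by D_3, then optionally swap the two cycles. Order 2·(2·3)² = 72.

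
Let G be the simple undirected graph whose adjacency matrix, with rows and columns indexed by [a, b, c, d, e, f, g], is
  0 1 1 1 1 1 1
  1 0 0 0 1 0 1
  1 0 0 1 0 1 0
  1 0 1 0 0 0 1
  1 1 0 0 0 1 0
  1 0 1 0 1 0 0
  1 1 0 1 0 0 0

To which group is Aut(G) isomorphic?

the dihedral group of order 12

Vertex a is the unique vertex of degree 6; the remaining 6 vertices each have degree 3 and induce a cycle, so G is the wheel on 7 vertices with hub a. With the hub fixed, the remaining symmetry is that of the rim cycle C_6, giving the dihedral group D_6.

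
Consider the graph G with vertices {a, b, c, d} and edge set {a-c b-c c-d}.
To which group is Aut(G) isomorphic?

S_3

Vertex c has degree 3 and every other vertex has degree 1, so G is the star K_{1,3} with centre c. The 3 leaves are pairwise interchangeable while the centre is fixed, giving Aut(G) = S_3.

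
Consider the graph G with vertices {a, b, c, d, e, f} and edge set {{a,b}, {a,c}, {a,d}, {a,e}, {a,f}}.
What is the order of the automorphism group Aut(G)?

120

Vertex a has degree 5 and every other vertex has degree 1, so G is the star K_{1,5} with centre a. The 5 leaves are pairwise interchangeable while the centre is fixed, giving Aut(G) = S_5.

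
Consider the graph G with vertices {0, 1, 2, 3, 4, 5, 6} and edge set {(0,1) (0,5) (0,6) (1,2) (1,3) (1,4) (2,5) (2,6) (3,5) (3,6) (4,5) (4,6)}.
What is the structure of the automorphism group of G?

The vertices split by degree into {1, 5, 6} (degree 4) and {0, 2, 3, 4} (degree 3); every edge runs between the two parts, so G is the complete bipartite graph K_{3,4}. The parts have unequal sizes, so no automorphism swaps them; each part is permuted independently, giving S_3 × S_4 of order 3!·4! = 144.

S_3 × S_4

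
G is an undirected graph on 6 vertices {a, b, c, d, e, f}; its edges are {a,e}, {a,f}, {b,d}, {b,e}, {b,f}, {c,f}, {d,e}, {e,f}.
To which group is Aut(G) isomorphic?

Degrees alone do not determine every vertex (e.g. a and d both have degree 2), but their neighbour-degree multisets differ: N(a) has degrees [4, 4] while N(d) has degrees [3, 4]. Repeating this refinement separates all vertices, so the only automorphism is the identity.

{e}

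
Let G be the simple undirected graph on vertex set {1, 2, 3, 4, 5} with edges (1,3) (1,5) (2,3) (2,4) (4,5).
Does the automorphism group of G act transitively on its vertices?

Yes

G is 2-regular and connected on 5 vertices, i.e. the cycle C_5. C_5 has 5 rotations and 5 reflections, so Aut(C_5) ≅ D_5 of order 10. Under this action every vertex can be carried to every other, so G is vertex-transitive.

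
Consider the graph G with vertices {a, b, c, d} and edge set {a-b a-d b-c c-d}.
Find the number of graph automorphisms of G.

8

G is 2-regular and connected on 4 vertices, i.e. the cycle C_4. The automorphisms of the 4-cycle are exactly the symmetries of a regular 4-gon: the dihedral group D_4, |D_4| = 8.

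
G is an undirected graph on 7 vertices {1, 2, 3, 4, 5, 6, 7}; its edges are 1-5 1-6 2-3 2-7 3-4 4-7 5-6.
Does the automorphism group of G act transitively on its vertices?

G has two connected components, {2, 3, 4, 7} and {1, 5, 6}; each is 2-regular, so G = C_4 ⊔ C_3. The orbit of 1 under Aut(G) is {1, 5, 6}, which does not contain 2, so G is not vertex-transitive.

No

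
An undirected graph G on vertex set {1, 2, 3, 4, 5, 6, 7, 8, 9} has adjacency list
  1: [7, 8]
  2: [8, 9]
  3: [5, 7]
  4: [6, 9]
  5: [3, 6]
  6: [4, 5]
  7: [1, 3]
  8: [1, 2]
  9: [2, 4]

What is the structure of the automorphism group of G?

D_9

G is 2-regular and connected on 9 vertices, i.e. the cycle C_9. C_9 has 9 rotations and 9 reflections, so Aut(C_9) ≅ D_9 of order 18.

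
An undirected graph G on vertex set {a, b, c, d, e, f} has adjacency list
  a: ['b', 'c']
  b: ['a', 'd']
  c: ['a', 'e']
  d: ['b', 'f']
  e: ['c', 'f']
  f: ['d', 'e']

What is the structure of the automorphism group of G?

the dihedral group of order 12

Every vertex has degree 2 and the graph is connected, so G is the 6-cycle C_6. C_6 has 6 rotations and 6 reflections, so Aut(C_6) ≅ D_6 of order 12.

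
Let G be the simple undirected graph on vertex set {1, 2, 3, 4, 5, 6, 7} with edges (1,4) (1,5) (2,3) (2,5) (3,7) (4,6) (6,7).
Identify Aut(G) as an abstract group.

D_7

Every vertex has degree 2 and the graph is connected, so G is the 7-cycle C_7. C_7 has 7 rotations and 7 reflections, so Aut(C_7) ≅ D_7 of order 14.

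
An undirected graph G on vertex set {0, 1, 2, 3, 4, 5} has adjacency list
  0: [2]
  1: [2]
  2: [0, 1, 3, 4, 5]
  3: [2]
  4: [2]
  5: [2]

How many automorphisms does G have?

Vertex 2 has degree 5 and every other vertex has degree 1, so G is the star K_{1,5} with centre 2. The 5 leaves are pairwise interchangeable while the centre is fixed, giving Aut(G) = S_5.

120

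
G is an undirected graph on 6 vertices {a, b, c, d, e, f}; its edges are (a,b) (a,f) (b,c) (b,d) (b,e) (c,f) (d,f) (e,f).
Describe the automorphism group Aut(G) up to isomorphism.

S_2 × S_4

The vertices split by degree into {b, f} (degree 4) and {a, c, d, e} (degree 2); every edge runs between the two parts, so G is the complete bipartite graph K_{2,4}. Automorphisms preserve the bipartition setwise (since the parts differ in size) and act as S_2 × S_4 within it; |Aut| = 48.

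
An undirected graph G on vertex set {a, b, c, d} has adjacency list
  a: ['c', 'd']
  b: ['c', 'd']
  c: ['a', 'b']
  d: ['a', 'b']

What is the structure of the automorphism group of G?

Every vertex has degree 2 and the graph is connected, so G is the 4-cycle C_4. C_4 has 4 rotations and 4 reflections, so Aut(C_4) ≅ D_4 of order 8.

D_4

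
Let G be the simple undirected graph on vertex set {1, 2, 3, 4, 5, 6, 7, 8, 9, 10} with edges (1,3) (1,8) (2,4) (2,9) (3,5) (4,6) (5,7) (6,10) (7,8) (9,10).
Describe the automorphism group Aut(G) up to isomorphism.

D_5 ≀ Z_2

G has two connected components, {1, 3, 5, 7, 8} and {2, 4, 6, 9, 10}; each is 2-regular, so G = C_5 ⊔ C_5. With two isomorphic components, Aut(G) = Aut(C_5) ≀ S_2 = (D_5 × D_5) ⋊ Z_2: permute each cycle by D_5, then optionally swap the two cycles. Order 2·(2·5)² = 200.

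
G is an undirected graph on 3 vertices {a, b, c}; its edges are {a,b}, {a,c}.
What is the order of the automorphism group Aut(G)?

2

The degree sequence is [2, 1, 1]; the two degree-1 vertices b and c are the ends of a path, so G = P_3. A path has exactly one nontrivial symmetry — reversal — giving Aut(G) of order 2.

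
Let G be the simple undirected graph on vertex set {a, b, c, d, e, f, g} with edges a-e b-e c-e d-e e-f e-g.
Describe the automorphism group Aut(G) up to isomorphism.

Vertex e has degree 6 and every other vertex has degree 1, so G is the star K_{1,6} with centre e. Any automorphism fixes the centre and permutes the 6 leaves freely, so Aut(G) ≅ S_6 of order 6! = 720.

the symmetric group on 6 letters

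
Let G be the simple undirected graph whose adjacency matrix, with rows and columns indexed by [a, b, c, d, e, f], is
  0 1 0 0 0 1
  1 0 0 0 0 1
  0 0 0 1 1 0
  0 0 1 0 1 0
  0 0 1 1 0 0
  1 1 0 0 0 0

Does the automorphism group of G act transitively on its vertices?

G has two connected components, {a, b, f} and {c, d, e}; each is 2-regular, so G = C_3 ⊔ C_3. Aut of a disjoint union of two copies of C_3 is the wreath product D_3 ≀ Z_2, of order 2·6² = 72. Under this action every vertex can be carried to every other, so G is vertex-transitive.

Yes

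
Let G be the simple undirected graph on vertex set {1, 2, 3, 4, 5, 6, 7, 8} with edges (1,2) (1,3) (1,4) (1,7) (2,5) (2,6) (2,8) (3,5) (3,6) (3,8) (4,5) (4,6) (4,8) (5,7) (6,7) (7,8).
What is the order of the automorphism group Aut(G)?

1152

G is 4-regular and bipartite with parts {1, 5, 6, 8} and {2, 3, 4, 7} (each part is independent and every cross-pair is an edge), so G = K_{4,4}. Each part can be permuted independently (S_4 × S_4) and the two equal-size parts can also be swapped, giving (S_4 × S_4) ⋊ Z_2 of order 2·(4!)² = 1152.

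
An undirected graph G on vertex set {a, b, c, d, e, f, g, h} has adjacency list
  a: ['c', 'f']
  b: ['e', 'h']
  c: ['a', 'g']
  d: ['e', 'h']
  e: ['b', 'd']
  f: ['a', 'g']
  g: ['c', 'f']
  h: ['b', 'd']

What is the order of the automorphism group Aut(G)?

G has two connected components, {a, c, f, g} and {b, d, e, h}; each is 2-regular, so G = C_4 ⊔ C_4. Aut of a disjoint union of two copies of C_4 is the wreath product D_4 ≀ Z_2, of order 2·8² = 128.

128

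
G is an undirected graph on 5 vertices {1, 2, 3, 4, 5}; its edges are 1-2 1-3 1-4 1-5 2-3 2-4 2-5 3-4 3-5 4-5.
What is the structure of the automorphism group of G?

Every vertex has degree 4, so G is the complete graph K_5. Any permutation of the 5 vertices preserves K_5, so Aut(K_5) = S_5 of order 5! = 120.

S_5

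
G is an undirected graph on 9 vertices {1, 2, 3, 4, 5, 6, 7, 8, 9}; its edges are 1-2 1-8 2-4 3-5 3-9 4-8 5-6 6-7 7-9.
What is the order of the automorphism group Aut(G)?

80

G has two connected components, {3, 5, 6, 7, 9} and {1, 2, 4, 8}; each is 2-regular, so G = C_5 ⊔ C_4. The components are non-isomorphic (different sizes), so Aut(G) = Aut(C_5) × Aut(C_4) = D_5 × D_4 of order 10·8 = 80.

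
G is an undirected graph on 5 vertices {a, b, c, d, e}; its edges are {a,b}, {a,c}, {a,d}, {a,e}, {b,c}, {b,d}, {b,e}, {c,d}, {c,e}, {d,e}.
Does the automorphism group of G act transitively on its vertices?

Yes

All 5 vertices are pairwise adjacent: G = K_5. Every bijection on the vertex set is an automorphism of K_5; hence Aut(K_5) ≅ S_5, order 120. This group acts transitively on the 5 vertices.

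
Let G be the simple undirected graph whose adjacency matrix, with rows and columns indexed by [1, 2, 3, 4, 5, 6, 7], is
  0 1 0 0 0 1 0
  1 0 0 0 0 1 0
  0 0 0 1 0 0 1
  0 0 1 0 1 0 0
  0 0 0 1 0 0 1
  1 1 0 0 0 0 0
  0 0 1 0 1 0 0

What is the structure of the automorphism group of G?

G has two connected components, {3, 4, 5, 7} and {1, 2, 6}; each is 2-regular, so G = C_4 ⊔ C_3. No automorphism exchanges components of different sizes, hence Aut(G) is the direct product D_3 × D_4, order 48.

D_3 × D_4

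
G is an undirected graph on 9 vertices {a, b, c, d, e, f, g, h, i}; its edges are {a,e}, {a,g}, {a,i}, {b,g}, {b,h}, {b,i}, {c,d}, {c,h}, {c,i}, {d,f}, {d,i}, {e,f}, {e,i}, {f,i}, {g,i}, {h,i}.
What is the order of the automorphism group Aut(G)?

Vertex i is the unique vertex of degree 8; the remaining 8 vertices each have degree 3 and induce a cycle, so G is the wheel on 9 vertices with hub i. With the hub fixed, the remaining symmetry is that of the rim cycle C_8, giving the dihedral group D_8.

16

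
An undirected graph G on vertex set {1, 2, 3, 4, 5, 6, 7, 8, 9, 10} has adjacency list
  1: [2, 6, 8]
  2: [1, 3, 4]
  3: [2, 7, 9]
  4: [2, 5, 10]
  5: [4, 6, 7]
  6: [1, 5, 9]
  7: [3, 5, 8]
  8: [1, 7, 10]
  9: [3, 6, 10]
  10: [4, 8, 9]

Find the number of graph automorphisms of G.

120

G is 3-regular on 10 vertices with no triangles and no 4-cycles (girth 5): this is the Petersen graph. It is a classical fact that the Petersen graph has automorphism group S_5 (order 120), arising from its description as the Kneser graph K(5,2).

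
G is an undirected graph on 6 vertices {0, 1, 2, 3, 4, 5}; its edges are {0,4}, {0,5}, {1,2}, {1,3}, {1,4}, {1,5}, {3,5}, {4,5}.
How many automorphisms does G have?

1

Degrees alone do not determine every vertex (e.g. 0 and 3 both have degree 2), but their neighbour-degree multisets differ: N(0) has degrees [3, 4] while N(3) has degrees [4, 4]. Repeating this refinement separates all vertices, so the only automorphism is the identity.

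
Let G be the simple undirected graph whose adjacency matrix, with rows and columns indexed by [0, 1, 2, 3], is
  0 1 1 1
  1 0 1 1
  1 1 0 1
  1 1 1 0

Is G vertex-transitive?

All 4 vertices are pairwise adjacent: G = K_4. Every bijection on the vertex set is an automorphism of K_4; hence Aut(K_4) ≅ S_4, order 24. Under this action every vertex can be carried to every other, so G is vertex-transitive.

Yes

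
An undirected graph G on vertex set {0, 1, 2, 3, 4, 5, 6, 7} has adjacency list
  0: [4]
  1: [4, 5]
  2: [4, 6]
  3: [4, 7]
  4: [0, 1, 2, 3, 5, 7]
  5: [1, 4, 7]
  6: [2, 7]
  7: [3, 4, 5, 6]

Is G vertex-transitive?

Vertex 0 is the only vertex of degree 1, so every automorphism fixes it; G is not vertex-transitive.

No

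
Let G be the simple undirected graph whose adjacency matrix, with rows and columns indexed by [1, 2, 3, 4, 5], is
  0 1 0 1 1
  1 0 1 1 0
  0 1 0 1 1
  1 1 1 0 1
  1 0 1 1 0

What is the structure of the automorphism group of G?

the dihedral group of order 8

Vertex 4 is the unique vertex of degree 4; the remaining 4 vertices each have degree 3 and induce a cycle, so G is the wheel on 5 vertices with hub 4. Every automorphism fixes the hub and acts on the rim 4-cycle, so Aut(G) ≅ Aut(C_4) = D_4 of order 8.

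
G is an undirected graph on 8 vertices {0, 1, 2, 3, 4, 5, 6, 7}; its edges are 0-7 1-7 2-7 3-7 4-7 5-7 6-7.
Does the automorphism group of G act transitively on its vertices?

No

Vertex 7 is the only vertex of degree 7, so every automorphism fixes it; G is not vertex-transitive.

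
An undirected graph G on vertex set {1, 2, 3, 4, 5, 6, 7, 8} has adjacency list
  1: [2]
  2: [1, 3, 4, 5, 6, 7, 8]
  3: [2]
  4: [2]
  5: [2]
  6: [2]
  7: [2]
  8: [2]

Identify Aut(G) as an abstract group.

Vertex 2 has degree 7 and every other vertex has degree 1, so G is the star K_{1,7} with centre 2. Any automorphism fixes the centre and permutes the 7 leaves freely, so Aut(G) ≅ S_7 of order 7! = 5040.

S_7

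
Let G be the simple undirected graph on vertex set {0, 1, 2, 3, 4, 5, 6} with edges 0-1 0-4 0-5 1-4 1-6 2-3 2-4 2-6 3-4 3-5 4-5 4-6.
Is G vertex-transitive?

No

Vertex 4 is the only vertex of degree 6, so every automorphism fixes it; G is not vertex-transitive.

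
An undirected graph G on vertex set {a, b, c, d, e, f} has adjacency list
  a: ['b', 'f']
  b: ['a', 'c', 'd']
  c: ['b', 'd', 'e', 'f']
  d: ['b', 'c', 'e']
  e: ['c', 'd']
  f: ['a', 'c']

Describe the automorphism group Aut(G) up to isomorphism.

the trivial group

The degree sequence is [2, 3, 4, 3, 2, 2]. Checking the degree-preserving permutations of the vertex set shows that none except the identity preserves every edge, so Aut(G) is trivial.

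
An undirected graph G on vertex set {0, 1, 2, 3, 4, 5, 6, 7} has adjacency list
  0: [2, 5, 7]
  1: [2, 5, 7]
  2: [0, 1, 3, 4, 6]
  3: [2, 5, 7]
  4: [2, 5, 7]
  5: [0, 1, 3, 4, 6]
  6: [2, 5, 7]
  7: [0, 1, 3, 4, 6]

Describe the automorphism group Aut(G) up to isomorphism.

S_5 × S_3

The vertices split by degree into {2, 5, 7} (degree 5) and {0, 1, 3, 4, 6} (degree 3); every edge runs between the two parts, so G is the complete bipartite graph K_{3,5}. Automorphisms preserve the bipartition setwise (since the parts differ in size) and act as S_5 × S_3 within it; |Aut| = 720.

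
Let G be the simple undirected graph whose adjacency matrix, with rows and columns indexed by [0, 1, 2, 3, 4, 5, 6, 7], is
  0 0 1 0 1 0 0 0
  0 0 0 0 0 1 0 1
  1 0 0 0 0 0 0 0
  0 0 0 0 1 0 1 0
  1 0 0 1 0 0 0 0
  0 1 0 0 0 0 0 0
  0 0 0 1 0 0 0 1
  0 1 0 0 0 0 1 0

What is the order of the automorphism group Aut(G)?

The degree sequence is [2, 2, 1, 2, 2, 1, 2, 2]; the two degree-1 vertices 2 and 5 are the ends of a path, so G = P_8. The only nontrivial automorphism of a path is the end-to-end reflection, so Aut(G) ≅ Z_2.

2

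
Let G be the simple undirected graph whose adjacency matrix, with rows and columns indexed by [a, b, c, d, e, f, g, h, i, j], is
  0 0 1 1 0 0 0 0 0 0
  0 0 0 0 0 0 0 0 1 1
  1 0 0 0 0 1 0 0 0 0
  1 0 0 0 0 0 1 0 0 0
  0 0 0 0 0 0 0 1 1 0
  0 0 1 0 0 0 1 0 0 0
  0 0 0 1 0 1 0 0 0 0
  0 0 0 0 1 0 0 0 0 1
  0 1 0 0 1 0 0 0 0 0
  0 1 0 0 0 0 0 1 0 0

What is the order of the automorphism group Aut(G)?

200

G has two connected components, {a, c, d, f, g} and {b, e, h, i, j}; each is 2-regular, so G = C_5 ⊔ C_5. With two isomorphic components, Aut(G) = Aut(C_5) ≀ S_2 = (D_5 × D_5) ⋊ Z_2: permute each cycle by D_5, then optionally swap the two cycles. Order 2·(2·5)² = 200.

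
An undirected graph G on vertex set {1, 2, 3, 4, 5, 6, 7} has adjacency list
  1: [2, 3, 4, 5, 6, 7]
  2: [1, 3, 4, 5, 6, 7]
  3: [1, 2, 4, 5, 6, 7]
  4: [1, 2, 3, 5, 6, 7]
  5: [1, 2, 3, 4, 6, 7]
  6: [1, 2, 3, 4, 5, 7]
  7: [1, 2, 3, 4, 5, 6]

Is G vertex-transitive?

Yes

Every vertex has degree 6, so G is the complete graph K_7. Any permutation of the 7 vertices preserves K_7, so Aut(K_7) = S_7 of order 7! = 5040. This group acts transitively on the 7 vertices.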